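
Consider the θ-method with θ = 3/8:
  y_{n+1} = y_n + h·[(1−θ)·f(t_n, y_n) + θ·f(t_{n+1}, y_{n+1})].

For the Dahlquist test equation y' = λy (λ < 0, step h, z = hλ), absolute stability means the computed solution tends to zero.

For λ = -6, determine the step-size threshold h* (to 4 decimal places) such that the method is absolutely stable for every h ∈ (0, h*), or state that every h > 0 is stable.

Set f=λy, z=hλ:
  y_{n+1} = y_n + z·[5/8·y_n + 3/8·y_{n+1}] ⇒ (1 − 3/8z)y_{n+1} = (1 + 5/8z)y_n
  Hence R(z) = (1 + 5/8z)/(1 − 3/8z).

Need |R(x)|<1, x<0.
x=-1.36: |R|=0.0993
R=−1: 1+5/8x = −1+3/8x ⇒ -1/4x=2 ⇒ x=2/(-1/4)=-8.0000
Confirm numerically:
  x=-6.291: |R|=0.87281 <1
  x=-5.251: |R|=0.76853 <1
  x=-4.274: |R|=0.64211 <1
  x=-3.276: |R|=0.47005 <1
  x=-8.366: |R|=1.02212 >1
  x=-8.033: |R|=1.00206 >1
Interval (-8.0000, 0).

(-8.0000,0); λ=-6 ⇒ h* = (8)/6 = 1.3333.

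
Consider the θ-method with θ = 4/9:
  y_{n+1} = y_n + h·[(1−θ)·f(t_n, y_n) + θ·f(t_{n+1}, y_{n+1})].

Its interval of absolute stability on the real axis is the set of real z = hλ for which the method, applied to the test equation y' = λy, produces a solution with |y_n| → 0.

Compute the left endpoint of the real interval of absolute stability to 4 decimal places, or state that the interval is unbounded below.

z* = -18.0000.

With y'=λy (z=hλ):
  y_{n+1} = y_n + z·[5/9·y_n + 4/9·y_{n+1}] ⇒ (1 − 4/9z)y_{n+1} = (1 + 5/9z)y_n
  so R(z) = (1 + 5/9z)/(1 − 4/9z).

Find x<0 with |R(x)|<1.
x=-0.92: |R|=0.3470
R=−1: 1+5/9x = −1+4/9x ⇒ -1/9x=2 ⇒ x=2/(-1/9)=-18.0000
Confirm numerically:
  x=-17.307: |R|=0.99114 <1
  x=-16.891: |R|=0.98552 <1
  x=-7.444: |R|=0.72777 <1
  x=-7.373: |R|=0.72392 <1
  x=-18.463: |R|=1.00559 >1
  x=-18.409: |R|=1.00495 >1
  x=-18.359: |R|=1.00435 >1
So |R|<1 on (-18.0000, 0).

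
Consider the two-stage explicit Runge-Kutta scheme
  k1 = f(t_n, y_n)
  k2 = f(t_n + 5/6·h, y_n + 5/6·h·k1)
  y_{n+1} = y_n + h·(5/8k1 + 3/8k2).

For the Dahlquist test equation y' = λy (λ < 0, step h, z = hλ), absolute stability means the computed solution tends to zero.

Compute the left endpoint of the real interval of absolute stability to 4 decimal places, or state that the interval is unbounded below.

left endpoint -3.2000.

Test eqn y'=λy, z=hλ:
  k1=λy_n ⇒ h·k1=z·y_n;  k2=λ(1+5/6z)y_n ⇒ h·k2=z(1+5/6z)y_n
  y_{n+1}/y_n = 1 + 5/8z + 3/8z(1+5/6z) = 1 + z + 5/16z²
  so R(z) = 1 + z + 5/16z².

Find x<0 with |R(x)|<1.
x=-0.96: |R|=0.3280
R=1: x+5/16x²=0 ⇒ x=−16/5=-3.2000; min R=1−1/(4·5/16)=0.2000>−1
Confirm numerically:
  x=-2.114: |R|=0.28256 <1
  x=-2.111: |R|=0.28160 <1
  x=-1.822: |R|=0.21540 <1
  x=-3.755: |R|=1.65126 >1
  x=-3.567: |R|=1.40909 >1
  x=-3.531: |R|=1.36524 >1
So |R|<1 on (-3.2000, 0).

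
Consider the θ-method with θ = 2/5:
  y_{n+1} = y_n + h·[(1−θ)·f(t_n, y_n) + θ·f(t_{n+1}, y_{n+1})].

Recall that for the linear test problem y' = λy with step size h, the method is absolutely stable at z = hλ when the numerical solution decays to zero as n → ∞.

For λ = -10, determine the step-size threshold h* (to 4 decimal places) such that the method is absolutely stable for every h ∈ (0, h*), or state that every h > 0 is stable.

(-10.0000,0); λ=-10 ⇒ h* = (10)/10 = 1.0000.

Test eqn y'=λy, z=hλ:
  y_{n+1} = y_n + z·[3/5·y_n + 2/5·y_{n+1}] ⇒ (1 − 2/5z)y_{n+1} = (1 + 3/5z)y_n
  ⇒ R(z) = (1 + 3/5z)/(1 − 2/5z).

Find x<0 with |R(x)|<1.
x=-1.36: |R|=0.1192
R=−1: 1+3/5x = −1+2/5x ⇒ -1/5x=2 ⇒ x=2/(-1/5)=-10.0000
Confirm numerically:
  x=-9.660: |R|=0.98602 <1
  x=-7.669: |R|=0.88539 <1
  x=-7.047: |R|=0.84534 <1
  x=-4.359: |R|=0.58879 <1
  x=-10.578: |R|=1.02210 >1
  x=-10.289: |R|=1.01130 >1
  x=-10.053: |R|=1.00211 >1
Stable set (-10.0000, 0).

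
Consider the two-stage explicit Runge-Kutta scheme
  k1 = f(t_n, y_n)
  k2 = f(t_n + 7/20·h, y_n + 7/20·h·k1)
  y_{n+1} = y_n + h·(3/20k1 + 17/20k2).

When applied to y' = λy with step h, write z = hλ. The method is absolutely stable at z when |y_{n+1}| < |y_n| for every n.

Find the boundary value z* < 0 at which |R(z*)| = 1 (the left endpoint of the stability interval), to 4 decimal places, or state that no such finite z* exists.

With y'=λy (z=hλ):
  k1=λy_n ⇒ h·k1=z·y_n;  k2=λ(1+7/20z)y_n ⇒ h·k2=z(1+7/20z)y_n
  y_{n+1}/y_n = 1 + 3/20z + 17/20z(1+7/20z) = 1 + z + 119/400z²
  Hence R(z) = 1 + z + 119/400z².

Boundary: |R(x)|=1, x<0.
x=-0.67: |R|=0.4635
R=1: x+119/400x²=0 ⇒ x=−400/119=-3.3613; min R=1−1/(4·119/400)=0.1597>−1
Confirm numerically:
  x=-3.198: |R|=0.84459 <1
  x=-2.070: |R|=0.20476 <1
  x=-2.000: |R|=0.19000 <1
  x=-1.896: |R|=0.17346 <1
  x=-3.854: |R|=1.56486 >1
  x=-3.602: |R|=1.25789 >1
Interval (-3.3613, 0).

z* = -3.3613.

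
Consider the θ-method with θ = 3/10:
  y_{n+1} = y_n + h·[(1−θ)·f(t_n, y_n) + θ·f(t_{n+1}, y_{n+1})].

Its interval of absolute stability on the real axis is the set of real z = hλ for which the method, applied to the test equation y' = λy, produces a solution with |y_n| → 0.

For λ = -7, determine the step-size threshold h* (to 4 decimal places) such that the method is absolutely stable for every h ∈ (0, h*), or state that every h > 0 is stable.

(-5.0000,0); λ=-7 ⇒ h* = (5)/7 = 0.7143.

With y'=λy (z=hλ):
  y_{n+1} = y_n + z·[7/10·y_n + 3/10·y_{n+1}] ⇒ (1 − 3/10z)y_{n+1} = (1 + 7/10z)y_n
  Hence R(z) = (1 + 7/10z)/(1 − 3/10z).

Find x<0 with |R(x)|<1.
x=-0.91: |R|=0.2852
R=−1: 1+7/10x = −1+3/10x ⇒ -2/5x=2 ⇒ x=2/(-2/5)=-5.0000
Confirm numerically:
  x=-4.493: |R|=0.91362 <1
  x=-3.582: |R|=0.72660 <1
  x=-3.334: |R|=0.66683 <1
  x=-5.522: |R|=1.07860 >1
  x=-5.489: |R|=1.07390 >1
  x=-5.241: |R|=1.03748 >1
Stable set (-5.0000, 0).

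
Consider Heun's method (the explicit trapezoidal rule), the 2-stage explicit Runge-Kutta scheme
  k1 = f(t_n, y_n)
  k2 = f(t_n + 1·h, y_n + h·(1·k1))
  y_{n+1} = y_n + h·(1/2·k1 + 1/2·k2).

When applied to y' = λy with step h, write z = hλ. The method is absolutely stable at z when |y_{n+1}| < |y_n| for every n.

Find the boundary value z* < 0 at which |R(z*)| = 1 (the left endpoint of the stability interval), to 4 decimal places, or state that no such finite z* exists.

z* = -2.0000.

Set f=λy, z=hλ:
  order 2, 2-stage ⇒ R(z)=1+z+z^2/2
  (e.g. R(-1.23)=0.52645, |R|=0.52645)

Find x<0 with |R(x)|<1.
x=-1.23: |R|=0.5264
|R(-2.33)|=1.3845 |R(-0.88)|=0.5072 |R(-0.7)|=0.5450
Bisect:
  x_lo=-2.6442 |R|=1.8516  x_hi=-0.1904 |R|=0.8277
  mid=-1.41730 |R|=0.58707 →hi
  mid=-2.03073 |R|=1.03120 →lo
  mid=-1.72401 |R|=0.76210 →hi
  mid=-1.87737 |R|=0.88489 →hi
  mid=-1.95405 |R|=0.95510 →hi
  mid=-1.99239 |R|=0.99242 →hi
  mid=-2.01156 |R|=1.01162 →lo
  mid=-2.00197 |R|=1.00197 →lo
  ...
  [-2.00002,-1.99987] ⇒ x*=-2.0000
Stable set (-2.0000, 0).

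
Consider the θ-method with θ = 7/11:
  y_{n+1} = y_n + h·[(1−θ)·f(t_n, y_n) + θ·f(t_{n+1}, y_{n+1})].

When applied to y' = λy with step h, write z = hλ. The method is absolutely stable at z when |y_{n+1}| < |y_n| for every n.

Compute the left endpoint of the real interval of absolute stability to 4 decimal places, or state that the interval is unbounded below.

interval (−∞, 0).

Set f=λy, z=hλ:
  y_{n+1} = y_n + z·[4/11·y_n + 7/11·y_{n+1}] ⇒ (1 − 7/11z)y_{n+1} = (1 + 4/11z)y_n
  Hence R(z) = (1 + 4/11z)/(1 − 7/11z).

Boundary: |R(x)|=1, x<0.
x=-0.41: |R|=0.6748
x=-2: |R|=0.1200
x=-10: |R|=0.3580
x=-100: |R|=0.5471
θ=7/11≥1/2 ⇒ |1+4/11x|<|1−7/11x| ∀x<0 ⇒ unbounded interval.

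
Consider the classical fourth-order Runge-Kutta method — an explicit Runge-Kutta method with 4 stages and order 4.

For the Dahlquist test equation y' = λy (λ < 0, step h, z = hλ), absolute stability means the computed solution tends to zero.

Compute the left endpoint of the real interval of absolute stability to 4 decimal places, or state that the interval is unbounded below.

Set f=λy, z=hλ:
  order 4, 4-stage ⇒ R(z)=1+z+z^2/2+z^3/6+z^4/24
  (e.g. R(-1.27)=0.30345, |R|=0.30345)

Find x<0 with |R(x)|<1.
x=-1.27: |R|=0.3034
|R(-2.42)|=0.5752 |R(-2.26)|=0.4569 |R(-1.63)|=0.2708
Bisect:
  x_lo=-3.6561 |R|=3.3270  x_hi=-0.2736 |R|=0.7607
  mid=-1.96482 |R|=0.32222 →hi
  mid=-2.81044 |R|=1.03858 →lo
  mid=-2.38763 |R|=0.54832 →hi
  mid=-2.59903 |R|=0.75362 →hi
  mid=-2.70474 |R|=0.88518 →hi
  mid=-2.75759 |R|=0.95902 →hi
  mid=-2.78401 |R|=0.99807 →hi
  mid=-2.79722 |R|=1.01814 →lo
  mid=-2.79062 |R|=1.00806 →lo
  mid=-2.78732 |R|=1.00305 →lo
  ...
  [-2.78546,-2.78525] ⇒ x*=-2.7853
Interval (-2.7853, 0).

left endpoint -2.7853.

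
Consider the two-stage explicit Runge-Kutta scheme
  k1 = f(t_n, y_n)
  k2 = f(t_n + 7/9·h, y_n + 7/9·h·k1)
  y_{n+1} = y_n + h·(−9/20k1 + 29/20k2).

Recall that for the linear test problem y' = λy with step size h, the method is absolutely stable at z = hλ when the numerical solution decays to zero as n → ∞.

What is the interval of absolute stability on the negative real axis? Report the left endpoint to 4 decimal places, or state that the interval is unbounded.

Set f=λy, z=hλ:
  k1=λy_n ⇒ h·k1=z·y_n;  k2=λ(1+7/9z)y_n ⇒ h·k2=z(1+7/9z)y_n
  y_{n+1}/y_n = 1 − 9/20z + 29/20z(1+7/9z) = 1 + z + 203/180z²
  so R(z) = 1 + z + 203/180z².

Boundary: |R(x)|=1, x<0.
x=-0.41: |R|=0.7796
R=1: x+203/180x²=0 ⇒ x=−180/203=-0.8867; min R=1−1/(4·203/180)=0.7783>−1
Confirm numerically:
  x=-0.860: |R|=0.97410 <1
  x=-0.600: |R|=0.80600 <1
  x=-0.538: |R|=0.78843 <1
  x=-0.475: |R|=0.77945 <1
  x=-1.475: |R|=1.97862 >1
  x=-1.400: |R|=1.81044 >1
Interval (-0.8867, 0).

(-0.8867, 0).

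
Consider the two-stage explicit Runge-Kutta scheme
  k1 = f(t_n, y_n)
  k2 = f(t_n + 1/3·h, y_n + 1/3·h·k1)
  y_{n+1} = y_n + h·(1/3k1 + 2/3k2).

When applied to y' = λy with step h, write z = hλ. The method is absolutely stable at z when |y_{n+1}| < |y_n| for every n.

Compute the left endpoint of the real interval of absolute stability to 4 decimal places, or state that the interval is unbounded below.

left endpoint -4.5000.

Test eqn y'=λy, z=hλ:
  k1=λy_n ⇒ h·k1=z·y_n;  k2=λ(1+1/3z)y_n ⇒ h·k2=z(1+1/3z)y_n
  y_{n+1}/y_n = 1 + 1/3z + 2/3z(1+1/3z) = 1 + z + 2/9z²
  R(z) = 1 + z + 2/9z².

Find x<0 with |R(x)|<1.
x=-0.98: |R|=0.2334
R=1: x+2/9x²=0 ⇒ x=−9/2=-4.5000; min R=1−1/(4·2/9)=-0.1250>−1
Confirm numerically:
  x=-3.342: |R|=0.13999 <1
  x=-2.815: |R|=0.05406 <1
  x=-2.771: |R|=0.06468 <1
  x=-2.143: |R|=0.12246 <1
  x=-5.060: |R|=1.62969 >1
  x=-4.663: |R|=1.16890 >1
  x=-4.550: |R|=1.05056 >1
So |R|<1 on (-4.5000, 0).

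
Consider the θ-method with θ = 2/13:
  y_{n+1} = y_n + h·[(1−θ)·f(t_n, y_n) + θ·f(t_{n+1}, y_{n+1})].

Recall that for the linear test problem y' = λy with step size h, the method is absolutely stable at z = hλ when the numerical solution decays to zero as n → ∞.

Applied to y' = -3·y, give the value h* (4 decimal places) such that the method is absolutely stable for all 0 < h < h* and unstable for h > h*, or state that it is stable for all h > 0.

Set f=λy, z=hλ:
  y_{n+1} = y_n + z·[11/13·y_n + 2/13·y_{n+1}] ⇒ (1 − 2/13z)y_{n+1} = (1 + 11/13z)y_n
  ⇒ R(z) = (1 + 11/13z)/(1 − 2/13z).

Solve |R(x)|<1 on ℝ⁻.
x=-1.43: |R|=0.1721
R=−1: 1+11/13x = −1+2/13x ⇒ -9/13x=2 ⇒ x=2/(-9/13)=-2.8889
Confirm numerically:
  x=-2.765: |R|=0.93983 <1
  x=-2.538: |R|=0.82529 <1
  x=-2.097: |R|=0.58549 <1
  x=-3.017: |R|=1.06058 >1
  x=-2.989: |R|=1.04748 >1
  x=-2.950: |R|=1.02910 >1
Interval (-2.8889, 0).

(-2.8889,0); λ=-3 ⇒ h* = (26/9)/3 = 0.9630.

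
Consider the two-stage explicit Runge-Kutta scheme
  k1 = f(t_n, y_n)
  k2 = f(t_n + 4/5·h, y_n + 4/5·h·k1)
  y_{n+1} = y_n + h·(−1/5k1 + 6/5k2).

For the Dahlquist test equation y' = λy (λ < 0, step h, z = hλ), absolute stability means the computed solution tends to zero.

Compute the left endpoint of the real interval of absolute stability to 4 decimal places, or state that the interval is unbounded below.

Test eqn y'=λy, z=hλ:
  k1=λy_n ⇒ h·k1=z·y_n;  k2=λ(1+4/5z)y_n ⇒ h·k2=z(1+4/5z)y_n
  y_{n+1}/y_n = 1 − 1/5z + 6/5z(1+4/5z) = 1 + z + 24/25z²
  so R(z) = 1 + z + 24/25z².

Solve |R(x)|<1 on ℝ⁻.
x=-1.44: |R|=1.5507
R=1: x+24/25x²=0 ⇒ x=−25/24=-1.0417; min R=1−1/(4·24/25)=0.7396>−1
Confirm numerically:
  x=-0.903: |R|=0.87979 <1
  x=-0.808: |R|=0.81875 <1
  x=-0.724: |R|=0.77921 <1
  x=-0.578: |R|=0.74272 <1
  x=-1.361: |R|=1.41723 >1
  x=-1.221: |R|=1.21021 >1
  x=-1.215: |R|=1.20218 >1
So |R|<1 on (-1.0417, 0).

z* = -1.0417.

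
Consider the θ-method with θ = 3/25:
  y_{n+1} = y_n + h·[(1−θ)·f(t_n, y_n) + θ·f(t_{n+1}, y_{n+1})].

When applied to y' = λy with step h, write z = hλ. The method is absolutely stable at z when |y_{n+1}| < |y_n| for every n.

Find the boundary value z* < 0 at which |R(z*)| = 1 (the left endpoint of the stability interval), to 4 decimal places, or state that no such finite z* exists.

Set f=λy, z=hλ:
  y_{n+1} = y_n + z·[22/25·y_n + 3/25·y_{n+1}] ⇒ (1 − 3/25z)y_{n+1} = (1 + 22/25z)y_n
  so R(z) = (1 + 22/25z)/(1 − 3/25z).

Find x<0 with |R(x)|<1.
x=-0.59: |R|=0.4490
R=−1: 1+22/25x = −1+3/25x ⇒ -19/25x=2 ⇒ x=2/(-19/25)=-2.6316
Confirm numerically:
  x=-2.440: |R|=0.88738 <1
  x=-1.702: |R|=0.41334 <1
  x=-1.582: |R|=0.32959 <1
  x=-2.981: |R|=1.19559 >1
  x=-2.825: |R|=1.10978 >1
Interval (-2.6316, 0).

left endpoint -2.6316.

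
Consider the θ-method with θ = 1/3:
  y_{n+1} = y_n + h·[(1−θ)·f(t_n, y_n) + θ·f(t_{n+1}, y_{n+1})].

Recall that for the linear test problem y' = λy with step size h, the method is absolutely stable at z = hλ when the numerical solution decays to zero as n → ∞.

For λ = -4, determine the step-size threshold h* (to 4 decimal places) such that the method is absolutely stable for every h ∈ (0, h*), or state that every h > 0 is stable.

(-6.0000,0); λ=-4 ⇒ h* = (6)/4 = 1.5000.

Test eqn y'=λy, z=hλ:
  y_{n+1} = y_n + z·[2/3·y_n + 1/3·y_{n+1}] ⇒ (1 − 1/3z)y_{n+1} = (1 + 2/3z)y_n
  R(z) = (1 + 2/3z)/(1 − 1/3z).

Find x<0 with |R(x)|<1.
x=-0.5: |R|=0.5714
R=−1: 1+2/3x = −1+1/3x ⇒ -1/3x=2 ⇒ x=2/(-1/3)=-6.0000
Confirm numerically:
  x=-5.784: |R|=0.97541 <1
  x=-4.424: |R|=0.78772 <1
  x=-3.763: |R|=0.66923 <1
  x=-3.318: |R|=0.57550 <1
  x=-6.519: |R|=1.05452 >1
  x=-6.198: |R|=1.02153 >1
  x=-6.091: |R|=1.01001 >1
So |R|<1 on (-6.0000, 0).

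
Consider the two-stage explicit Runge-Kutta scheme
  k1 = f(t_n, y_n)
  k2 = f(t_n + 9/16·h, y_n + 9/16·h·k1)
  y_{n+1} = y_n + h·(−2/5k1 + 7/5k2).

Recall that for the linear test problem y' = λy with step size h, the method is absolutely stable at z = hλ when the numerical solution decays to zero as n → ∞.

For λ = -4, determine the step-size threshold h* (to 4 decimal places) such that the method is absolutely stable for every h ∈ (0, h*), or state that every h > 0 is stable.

(-1.2698,0); λ=-4 ⇒ h* = (80/63)/4 = 0.3175.

With y'=λy (z=hλ):
  k1=λy_n ⇒ h·k1=z·y_n;  k2=λ(1+9/16z)y_n ⇒ h·k2=z(1+9/16z)y_n
  y_{n+1}/y_n = 1 − 2/5z + 7/5z(1+9/16z) = 1 + z + 63/80z²
  ⇒ R(z) = 1 + z + 63/80z².

Need |R(x)|<1, x<0.
x=-1.64: |R|=1.4781
R=1: x+63/80x²=0 ⇒ x=−80/63=-1.2698; min R=1−1/(4·63/80)=0.6825>−1
Confirm numerically:
  x=-1.183: |R|=0.91910 <1
  x=-0.851: |R|=0.71931 <1
  x=-0.533: |R|=0.69072 <1
  x=-1.738: |R|=1.64076 >1
  x=-1.314: |R|=1.04569 >1
Interval (-1.2698, 0).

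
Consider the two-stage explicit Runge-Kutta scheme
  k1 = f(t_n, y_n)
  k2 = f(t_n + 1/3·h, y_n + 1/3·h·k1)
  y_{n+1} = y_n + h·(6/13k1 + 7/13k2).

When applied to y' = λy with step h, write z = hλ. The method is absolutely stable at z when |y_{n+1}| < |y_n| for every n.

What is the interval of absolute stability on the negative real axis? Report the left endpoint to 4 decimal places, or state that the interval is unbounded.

Test eqn y'=λy, z=hλ:
  k1=λy_n ⇒ h·k1=z·y_n;  k2=λ(1+1/3z)y_n ⇒ h·k2=z(1+1/3z)y_n
  y_{n+1}/y_n = 1 + 6/13z + 7/13z(1+1/3z) = 1 + z + 7/39z²
  Hence R(z) = 1 + z + 7/39z².

Find x<0 with |R(x)|<1.
x=-0.4: |R|=0.6287
R=1: x+7/39x²=0 ⇒ x=−39/7=-5.5714; min R=1−1/(4·7/39)=-0.3929>−1
Confirm numerically:
  x=-4.494: |R|=0.13093 <1
  x=-3.939: |R|=0.15413 <1
  x=-3.510: |R|=0.29870 <1
  x=-3.461: |R|=0.31101 <1
  x=-5.823: |R|=1.26293 >1
  x=-5.684: |R|=1.11485 >1
  x=-5.604: |R|=1.03276 >1
Interval (-5.5714, 0).

(-5.5714, 0).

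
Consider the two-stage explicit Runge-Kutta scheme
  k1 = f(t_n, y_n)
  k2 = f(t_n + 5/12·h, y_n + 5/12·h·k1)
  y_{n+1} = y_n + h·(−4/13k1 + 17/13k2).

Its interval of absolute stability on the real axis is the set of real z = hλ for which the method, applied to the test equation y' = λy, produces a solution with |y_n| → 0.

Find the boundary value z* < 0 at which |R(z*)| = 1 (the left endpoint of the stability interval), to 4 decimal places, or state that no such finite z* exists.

z* = -1.8353.

Set f=λy, z=hλ:
  k1=λy_n ⇒ h·k1=z·y_n;  k2=λ(1+5/12z)y_n ⇒ h·k2=z(1+5/12z)y_n
  y_{n+1}/y_n = 1 − 4/13z + 17/13z(1+5/12z) = 1 + z + 85/156z²
  so R(z) = 1 + z + 85/156z².

Boundary: |R(x)|=1, x<0.
x=-1.24: |R|=0.5978
R=1: x+85/156x²=0 ⇒ x=−156/85=-1.8353; min R=1−1/(4·85/156)=0.5412>−1
Confirm numerically:
  x=-1.330: |R|=0.63382 <1
  x=-1.305: |R|=0.62293 <1
  x=-0.942: |R|=0.54150 <1
  x=-2.319: |R|=1.61119 >1
  x=-2.284: |R|=1.55841 >1
Stable set (-1.8353, 0).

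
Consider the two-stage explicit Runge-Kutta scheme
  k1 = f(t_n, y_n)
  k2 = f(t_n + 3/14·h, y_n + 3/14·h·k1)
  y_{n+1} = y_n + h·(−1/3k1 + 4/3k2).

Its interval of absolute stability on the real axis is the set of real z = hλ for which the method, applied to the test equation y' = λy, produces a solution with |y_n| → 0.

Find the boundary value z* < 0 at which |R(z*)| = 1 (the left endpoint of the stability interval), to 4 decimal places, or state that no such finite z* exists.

With y'=λy (z=hλ):
  k1=λy_n ⇒ h·k1=z·y_n;  k2=λ(1+3/14z)y_n ⇒ h·k2=z(1+3/14z)y_n
  y_{n+1}/y_n = 1 − 1/3z + 4/3z(1+3/14z) = 1 + z + 2/7z²
  ⇒ R(z) = 1 + z + 2/7z².

Need |R(x)|<1, x<0.
x=-1.38: |R|=0.1641
R=1: x+2/7x²=0 ⇒ x=−7/2=-3.5000; min R=1−1/(4·2/7)=0.1250>−1
Confirm numerically:
  x=-2.335: |R|=0.22278 <1
  x=-2.253: |R|=0.19729 <1
  x=-2.053: |R|=0.15123 <1
  x=-1.857: |R|=0.12827 <1
  x=-3.961: |R|=1.52172 >1
  x=-3.774: |R|=1.29545 >1
  x=-3.740: |R|=1.25646 >1
So |R|<1 on (-3.5000, 0).

left endpoint -3.5000.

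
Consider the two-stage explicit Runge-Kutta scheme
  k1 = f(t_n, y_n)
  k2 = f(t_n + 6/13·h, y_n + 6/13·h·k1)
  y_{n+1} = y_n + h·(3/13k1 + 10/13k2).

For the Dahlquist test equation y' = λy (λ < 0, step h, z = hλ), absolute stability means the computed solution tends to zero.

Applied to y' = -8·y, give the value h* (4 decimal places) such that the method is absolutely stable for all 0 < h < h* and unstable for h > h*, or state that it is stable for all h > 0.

With y'=λy (z=hλ):
  k1=λy_n ⇒ h·k1=z·y_n;  k2=λ(1+6/13z)y_n ⇒ h·k2=z(1+6/13z)y_n
  y_{n+1}/y_n = 1 + 3/13z + 10/13z(1+6/13z) = 1 + z + 60/169z²
  so R(z) = 1 + z + 60/169z².

Solve |R(x)|<1 on ℝ⁻.
x=-1.68: |R|=0.3220
R=1: x+60/169x²=0 ⇒ x=−169/60=-2.8167; min R=1−1/(4·60/169)=0.2958>−1
Confirm numerically:
  x=-2.653: |R|=0.84584 <1
  x=-2.137: |R|=0.48434 <1
  x=-2.108: |R|=0.46963 <1
  x=-1.821: |R|=0.35629 <1
  x=-3.372: |R|=1.66482 >1
  x=-3.282: |R|=1.54221 >1
  x=-3.229: |R|=1.47270 >1
Interval (-2.8167, 0).

(-2.8167,0); λ=-8 ⇒ h* = (169/60)/8 = 0.3521.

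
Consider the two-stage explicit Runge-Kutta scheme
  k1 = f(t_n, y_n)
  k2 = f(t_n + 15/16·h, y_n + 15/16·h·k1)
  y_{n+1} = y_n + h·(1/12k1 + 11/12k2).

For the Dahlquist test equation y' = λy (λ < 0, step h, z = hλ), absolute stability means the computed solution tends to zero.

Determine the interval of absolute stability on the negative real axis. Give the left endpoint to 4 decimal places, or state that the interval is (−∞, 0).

Test eqn y'=λy, z=hλ:
  k1=λy_n ⇒ h·k1=z·y_n;  k2=λ(1+15/16z)y_n ⇒ h·k2=z(1+15/16z)y_n
  y_{n+1}/y_n = 1 + 1/12z + 11/12z(1+15/16z) = 1 + z + 55/64z²
  R(z) = 1 + z + 55/64z².

Solve |R(x)|<1 on ℝ⁻.
x=-1.5: |R|=1.4336
R=1: x+55/64x²=0 ⇒ x=−64/55=-1.1636; min R=1−1/(4·55/64)=0.7091>−1
Confirm numerically:
  x=-1.117: |R|=0.95523 <1
  x=-0.873: |R|=0.78195 <1
  x=-0.615: |R|=0.71004 <1
  x=-0.612: |R|=0.70987 <1
  x=-1.489: |R|=1.41634 >1
  x=-1.384: |R|=1.26209 >1
  x=-1.288: |R|=1.13766 >1
Stable set (-1.1636, 0).

z∈(-1.1636,0).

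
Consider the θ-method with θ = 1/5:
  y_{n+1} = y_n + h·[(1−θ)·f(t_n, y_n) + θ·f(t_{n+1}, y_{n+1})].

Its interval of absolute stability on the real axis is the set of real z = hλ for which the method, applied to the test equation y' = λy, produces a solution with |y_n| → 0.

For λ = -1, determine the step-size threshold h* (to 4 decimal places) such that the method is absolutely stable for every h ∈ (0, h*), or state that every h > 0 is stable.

(-3.3333,0); λ=-1 ⇒ h* = (10/3)/1 = 3.3333.

With y'=λy (z=hλ):
  y_{n+1} = y_n + z·[4/5·y_n + 1/5·y_{n+1}] ⇒ (1 − 1/5z)y_{n+1} = (1 + 4/5z)y_n
  R(z) = (1 + 4/5z)/(1 − 1/5z).

Solve |R(x)|<1 on ℝ⁻.
x=-1.58: |R|=0.2006
R=−1: 1+4/5x = −1+1/5x ⇒ -3/5x=2 ⇒ x=2/(-3/5)=-3.3333
Confirm numerically:
  x=-2.783: |R|=0.78787 <1
  x=-2.743: |R|=0.77128 <1
  x=-2.033: |R|=0.44533 <1
  x=-3.575: |R|=1.08455 >1
  x=-3.452: |R|=1.04212 >1
  x=-3.378: |R|=1.01599 >1
Interval (-3.3333, 0).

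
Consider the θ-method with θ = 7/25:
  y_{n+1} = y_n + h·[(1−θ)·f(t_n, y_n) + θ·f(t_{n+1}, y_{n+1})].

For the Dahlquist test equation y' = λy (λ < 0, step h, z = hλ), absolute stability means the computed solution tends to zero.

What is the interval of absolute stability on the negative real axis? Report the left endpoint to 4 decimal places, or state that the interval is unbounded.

(-4.5455, 0).

On y'=λy, z=hλ:
  y_{n+1} = y_n + z·[18/25·y_n + 7/25·y_{n+1}] ⇒ (1 − 7/25z)y_{n+1} = (1 + 18/25z)y_n
  so R(z) = (1 + 18/25z)/(1 − 7/25z).

Boundary: |R(x)|=1, x<0.
x=-1.29: |R|=0.0523
R=−1: 1+18/25x = −1+7/25x ⇒ -11/25x=2 ⇒ x=2/(-11/25)=-4.5455
Confirm numerically:
  x=-4.082: |R|=0.90484 <1
  x=-4.036: |R|=0.89476 <1
  x=-3.255: |R|=0.70294 <1
  x=-3.048: |R|=0.64451 <1
  x=-5.097: |R|=1.09999 >1
  x=-4.862: |R|=1.05898 >1
  x=-4.853: |R|=1.05737 >1
Stable set (-4.5455, 0).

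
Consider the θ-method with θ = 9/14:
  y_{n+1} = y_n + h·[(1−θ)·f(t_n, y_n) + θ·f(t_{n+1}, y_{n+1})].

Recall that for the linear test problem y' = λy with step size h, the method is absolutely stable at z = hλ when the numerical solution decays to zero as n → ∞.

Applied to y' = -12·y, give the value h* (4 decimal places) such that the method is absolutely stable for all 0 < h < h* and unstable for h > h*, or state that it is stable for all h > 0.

unbounded; (−∞, 0). Any h>0 works for λ=-12.

Test eqn y'=λy, z=hλ:
  y_{n+1} = y_n + z·[5/14·y_n + 9/14·y_{n+1}] ⇒ (1 − 9/14z)y_{n+1} = (1 + 5/14z)y_n
  R(z) = (1 + 5/14z)/(1 − 9/14z).

Solve |R(x)|<1 on ℝ⁻.
x=-0.45: |R|=0.6510
x=-2: |R|=0.1250
x=-10: |R|=0.3462
x=-100: |R|=0.5317
θ=9/14≥1/2 ⇒ |1+5/14x|<|1−9/14x| ∀x<0 ⇒ unbounded interval.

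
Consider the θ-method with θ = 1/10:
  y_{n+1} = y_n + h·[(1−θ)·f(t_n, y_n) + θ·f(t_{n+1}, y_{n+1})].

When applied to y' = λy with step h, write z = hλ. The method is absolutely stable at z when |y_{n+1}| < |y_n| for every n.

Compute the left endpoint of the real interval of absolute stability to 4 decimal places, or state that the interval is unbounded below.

z* = -2.5000.

On y'=λy, z=hλ:
  y_{n+1} = y_n + z·[9/10·y_n + 1/10·y_{n+1}] ⇒ (1 − 1/10z)y_{n+1} = (1 + 9/10z)y_n
  ⇒ R(z) = (1 + 9/10z)/(1 − 1/10z).

Solve |R(x)|<1 on ℝ⁻.
x=-0.47: |R|=0.5511
R=−1: 1+9/10x = −1+1/10x ⇒ -4/5x=2 ⇒ x=2/(-4/5)=-2.5000
Confirm numerically:
  x=-1.693: |R|=0.44787 <1
  x=-1.587: |R|=0.36964 <1
  x=-1.397: |R|=0.22576 <1
  x=-3.068: |R|=1.34772 >1
  x=-2.557: |R|=1.03631 >1
Interval (-2.5000, 0).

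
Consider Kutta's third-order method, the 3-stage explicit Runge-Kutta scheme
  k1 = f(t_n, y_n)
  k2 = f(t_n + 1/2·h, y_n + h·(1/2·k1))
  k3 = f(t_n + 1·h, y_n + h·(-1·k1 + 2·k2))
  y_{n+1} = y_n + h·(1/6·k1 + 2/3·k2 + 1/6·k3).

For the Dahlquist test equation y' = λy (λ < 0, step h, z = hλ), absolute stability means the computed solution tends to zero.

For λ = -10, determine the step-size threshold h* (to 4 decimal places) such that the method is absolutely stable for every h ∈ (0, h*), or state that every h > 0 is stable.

Test eqn y'=λy, z=hλ:
  order 3, 3-stage ⇒ R(z)=1+z+z^2/2+z^3/6
  (e.g. R(-0.59)=0.54982, |R|=0.54982)

Find x<0 with |R(x)|<1.
x=-0.59: |R|=0.5498
|R(-0.71)|=0.4824 |R(-0.7)|=0.4878 |R(-0.63)|=0.5268
Bisect:
  x_lo=-3.3954 |R|=3.1552  x_hi=-0.1828 |R|=0.8329
  mid=-1.78912 |R|=0.14312 →hi
  mid=-2.59227 |R|=1.13562 →lo
  mid=-2.19069 |R|=0.54336 →hi
  mid=-2.39148 |R|=0.81144 →hi
  mid=-2.49187 |R|=0.96601 →hi
  mid=-2.54207 |R|=1.04887 →lo
  mid=-2.51697 |R|=1.00696 →lo
  mid=-2.50442 |R|=0.98637 →hi
  mid=-2.51070 |R|=0.99664 →hi
  ...
  [-2.51285,-2.51266] ⇒ x*=-2.5127
So |R|<1 on (-2.5127, 0).

(-2.5127,0); λ=-10 ⇒ h* = 0.2513.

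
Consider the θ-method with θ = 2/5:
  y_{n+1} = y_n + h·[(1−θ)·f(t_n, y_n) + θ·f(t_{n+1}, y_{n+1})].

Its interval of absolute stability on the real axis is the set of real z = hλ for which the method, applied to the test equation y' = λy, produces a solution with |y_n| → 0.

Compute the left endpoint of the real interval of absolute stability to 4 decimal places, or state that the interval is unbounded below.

z* = -10.0000.

On y'=λy, z=hλ:
  y_{n+1} = y_n + z·[3/5·y_n + 2/5·y_{n+1}] ⇒ (1 − 2/5z)y_{n+1} = (1 + 3/5z)y_n
  ⇒ R(z) = (1 + 3/5z)/(1 − 2/5z).

Solve |R(x)|<1 on ℝ⁻.
x=-0.98: |R|=0.2960
R=−1: 1+3/5x = −1+2/5x ⇒ -1/5x=2 ⇒ x=2/(-1/5)=-10.0000
Confirm numerically:
  x=-6.298: |R|=0.78961 <1
  x=-5.772: |R|=0.74444 <1
  x=-4.443: |R|=0.59981 <1
  x=-10.413: |R|=1.01599 >1
  x=-10.252: |R|=1.00988 >1
Interval (-10.0000, 0).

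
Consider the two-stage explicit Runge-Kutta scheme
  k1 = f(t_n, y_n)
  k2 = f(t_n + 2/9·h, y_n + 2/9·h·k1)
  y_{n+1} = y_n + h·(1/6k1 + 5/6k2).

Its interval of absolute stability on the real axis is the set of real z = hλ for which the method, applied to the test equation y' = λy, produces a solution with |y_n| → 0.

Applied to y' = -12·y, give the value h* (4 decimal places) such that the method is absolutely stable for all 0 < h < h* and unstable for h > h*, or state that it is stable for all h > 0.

With y'=λy (z=hλ):
  k1=λy_n ⇒ h·k1=z·y_n;  k2=λ(1+2/9z)y_n ⇒ h·k2=z(1+2/9z)y_n
  y_{n+1}/y_n = 1 + 1/6z + 5/6z(1+2/9z) = 1 + z + 5/27z²
  so R(z) = 1 + z + 5/27z².

Boundary: |R(x)|=1, x<0.
x=-0.38: |R|=0.6467
R=1: x+5/27x²=0 ⇒ x=−27/5=-5.4000; min R=1−1/(4·5/27)=-0.3500>−1
Confirm numerically:
  x=-5.127: |R|=0.74080 <1
  x=-3.476: |R|=0.23849 <1
  x=-3.305: |R|=0.28222 <1
  x=-5.683: |R|=1.29783 >1
  x=-5.647: |R|=1.25830 >1
So |R|<1 on (-5.4000, 0).

(-5.4000,0); λ=-12 ⇒ h* = (27/5)/12 = 0.4500.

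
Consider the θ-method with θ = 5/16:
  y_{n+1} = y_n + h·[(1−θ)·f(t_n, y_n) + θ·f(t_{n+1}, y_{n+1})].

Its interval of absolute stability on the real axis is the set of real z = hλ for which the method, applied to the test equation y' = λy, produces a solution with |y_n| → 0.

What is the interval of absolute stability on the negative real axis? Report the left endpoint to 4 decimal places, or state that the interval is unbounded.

(-5.3333, 0).

With y'=λy (z=hλ):
  y_{n+1} = y_n + z·[11/16·y_n + 5/16·y_{n+1}] ⇒ (1 − 5/16z)y_{n+1} = (1 + 11/16z)y_n
  so R(z) = (1 + 11/16z)/(1 − 5/16z).

Need |R(x)|<1, x<0.
x=-1.75: |R|=0.1313
R=−1: 1+11/16x = −1+5/16x ⇒ -3/8x=2 ⇒ x=2/(-3/8)=-5.3333
Confirm numerically:
  x=-4.769: |R|=0.91502 <1
  x=-4.328: |R|=0.83974 <1
  x=-3.530: |R|=0.67845 <1
  x=-2.527: |R|=0.41198 <1
  x=-5.812: |R|=1.06374 >1
  x=-5.575: |R|=1.03305 >1
  x=-5.535: |R|=1.02770 >1
Interval (-5.3333, 0).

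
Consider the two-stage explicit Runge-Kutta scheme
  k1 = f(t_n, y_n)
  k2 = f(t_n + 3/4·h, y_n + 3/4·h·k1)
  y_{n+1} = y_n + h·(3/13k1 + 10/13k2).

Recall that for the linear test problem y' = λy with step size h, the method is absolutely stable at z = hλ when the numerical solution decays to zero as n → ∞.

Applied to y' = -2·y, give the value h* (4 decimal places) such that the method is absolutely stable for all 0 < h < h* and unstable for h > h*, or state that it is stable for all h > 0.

(-1.7333,0); λ=-2 ⇒ h* = (26/15)/2 = 0.8667.

On y'=λy, z=hλ:
  k1=λy_n ⇒ h·k1=z·y_n;  k2=λ(1+3/4z)y_n ⇒ h·k2=z(1+3/4z)y_n
  y_{n+1}/y_n = 1 + 3/13z + 10/13z(1+3/4z) = 1 + z + 15/26z²
  so R(z) = 1 + z + 15/26z².

Solve |R(x)|<1 on ℝ⁻.
x=-1.08: |R|=0.5929
R=1: x+15/26x²=0 ⇒ x=−26/15=-1.7333; min R=1−1/(4·15/26)=0.5667>−1
Confirm numerically:
  x=-1.618: |R|=0.89234 <1
  x=-1.246: |R|=0.64968 <1
  x=-1.087: |R|=0.59467 <1
  x=-2.038: |R|=1.35822 >1
  x=-1.759: |R|=1.02605 >1
So |R|<1 on (-1.7333, 0).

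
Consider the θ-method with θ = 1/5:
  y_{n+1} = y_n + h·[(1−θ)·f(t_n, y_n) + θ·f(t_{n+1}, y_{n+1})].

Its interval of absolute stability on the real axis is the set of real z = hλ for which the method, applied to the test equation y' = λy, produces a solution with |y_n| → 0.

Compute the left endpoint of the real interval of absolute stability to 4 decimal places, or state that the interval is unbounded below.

On y'=λy, z=hλ:
  y_{n+1} = y_n + z·[4/5·y_n + 1/5·y_{n+1}] ⇒ (1 − 1/5z)y_{n+1} = (1 + 4/5z)y_n
  so R(z) = (1 + 4/5z)/(1 − 1/5z).

Need |R(x)|<1, x<0.
x=-0.8: |R|=0.3103
R=−1: 1+4/5x = −1+1/5x ⇒ -3/5x=2 ⇒ x=2/(-3/5)=-3.3333
Confirm numerically:
  x=-3.297: |R|=0.98686 <1
  x=-2.586: |R|=0.70446 <1
  x=-2.232: |R|=0.54314 <1
  x=-1.361: |R|=0.06980 <1
  x=-3.886: |R|=1.18659 >1
  x=-3.731: |R|=1.13664 >1
  x=-3.488: |R|=1.05467 >1
Interval (-3.3333, 0).

left endpoint -3.3333.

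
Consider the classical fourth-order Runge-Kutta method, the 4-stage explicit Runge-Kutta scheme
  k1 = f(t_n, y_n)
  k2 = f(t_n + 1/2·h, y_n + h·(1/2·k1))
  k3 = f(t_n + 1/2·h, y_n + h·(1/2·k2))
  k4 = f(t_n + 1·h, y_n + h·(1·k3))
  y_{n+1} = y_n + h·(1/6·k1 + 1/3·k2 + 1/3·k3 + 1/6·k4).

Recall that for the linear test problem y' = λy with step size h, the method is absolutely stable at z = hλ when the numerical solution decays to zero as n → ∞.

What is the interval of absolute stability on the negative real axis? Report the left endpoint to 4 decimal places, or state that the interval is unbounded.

Set f=λy, z=hλ:
  order 4, 4-stage ⇒ R(z)=1+z+z^2/2+z^3/6+z^4/24
  (e.g. R(-1.1)=0.34417, |R|=0.34417)

Boundary: |R(x)|=1, x<0.
x=-1.1: |R|=0.3442
|R(-1.29)|=0.2997 |R(-0.99)|=0.3784 |R(-0.69)|=0.5027
Bisect:
  x_lo=-3.2648 |R|=1.9987  x_hi=-0.2070 |R|=0.8130
  mid=-1.73591 |R|=0.27731 →hi
  mid=-2.50037 |R|=0.64880 →hi
  mid=-2.88259 |R|=1.15689 →lo
  mid=-2.69148 |R|=0.86753 →hi
  mid=-2.78704 |R|=1.00263 →lo
  mid=-2.73926 |R|=0.93278 →hi
  mid=-2.76315 |R|=0.96712 →hi
  mid=-2.77509 |R|=0.98473 →hi
  mid=-2.78106 |R|=0.99364 →hi
  mid=-2.78405 |R|=0.99813 →hi
  ...
  [-2.78536,-2.78517] ⇒ x*=-2.7853
Stable set (-2.7853, 0).

z∈(-2.7853,0).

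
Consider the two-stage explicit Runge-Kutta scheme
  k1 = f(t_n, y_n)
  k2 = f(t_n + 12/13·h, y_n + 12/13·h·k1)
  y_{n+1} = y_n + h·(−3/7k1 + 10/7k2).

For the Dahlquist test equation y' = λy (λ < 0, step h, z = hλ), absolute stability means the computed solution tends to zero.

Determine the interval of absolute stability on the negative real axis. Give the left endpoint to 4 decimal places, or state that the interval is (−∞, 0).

Set f=λy, z=hλ:
  k1=λy_n ⇒ h·k1=z·y_n;  k2=λ(1+12/13z)y_n ⇒ h·k2=z(1+12/13z)y_n
  y_{n+1}/y_n = 1 − 3/7z + 10/7z(1+12/13z) = 1 + z + 120/91z²
  so R(z) = 1 + z + 120/91z².

Need |R(x)|<1, x<0.
x=-1.09: |R|=1.4767
R=1: x+120/91x²=0 ⇒ x=−91/120=-0.7583; min R=1−1/(4·120/91)=0.8104>−1
Confirm numerically:
  x=-0.566: |R|=0.85645 <1
  x=-0.464: |R|=0.81991 <1
  x=-0.398: |R|=0.81088 <1
  x=-1.143: |R|=1.57979 >1
  x=-1.030: |R|=1.36899 >1
  x=-0.843: |R|=1.09412 >1
Interval (-0.7583, 0).

(-0.7583, 0).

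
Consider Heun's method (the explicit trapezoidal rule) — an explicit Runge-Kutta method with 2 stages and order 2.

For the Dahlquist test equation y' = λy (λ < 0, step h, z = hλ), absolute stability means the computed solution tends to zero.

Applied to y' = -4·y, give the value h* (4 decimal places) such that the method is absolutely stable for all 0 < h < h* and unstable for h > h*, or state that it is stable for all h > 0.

(-2.0000,0); λ=-4 ⇒ h* = 0.5000.

With y'=λy (z=hλ):
  order 2, 2-stage ⇒ R(z)=1+z+z^2/2
  (e.g. R(-1.12)=0.50720, |R|=0.50720)

Find x<0 with |R(x)|<1.
x=-1.12: |R|=0.5072
|R(-2.22)|=1.2442 |R(-1.73)|=0.7664 |R(-1.1)|=0.5050
Bisect:
  x_lo=-2.3108 |R|=1.3591  x_hi=-0.1287 |R|=0.8796
  mid=-1.21973 |R|=0.52414 →hi
  mid=-1.76525 |R|=0.79281 →hi
  mid=-2.03802 |R|=1.03874 →lo
  mid=-1.90164 |R|=0.90647 →hi
  mid=-1.96983 |R|=0.97028 →hi
  mid=-2.00392 |R|=1.00393 →lo
  mid=-1.98687 |R|=0.98696 →hi
  mid=-1.99540 |R|=0.99541 →hi
  mid=-1.99966 |R|=0.99966 →hi
  mid=-2.00179 |R|=1.00179 →lo
  ...
  [-2.00006,-1.99992] ⇒ x*=-2.0000
Interval (-2.0000, 0).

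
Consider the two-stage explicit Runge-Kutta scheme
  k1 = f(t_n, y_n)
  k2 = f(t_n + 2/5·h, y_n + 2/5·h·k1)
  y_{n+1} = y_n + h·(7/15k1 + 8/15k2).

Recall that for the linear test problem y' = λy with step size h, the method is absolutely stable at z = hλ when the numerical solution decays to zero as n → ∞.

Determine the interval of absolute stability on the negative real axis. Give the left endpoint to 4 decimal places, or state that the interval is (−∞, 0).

Test eqn y'=λy, z=hλ:
  k1=λy_n ⇒ h·k1=z·y_n;  k2=λ(1+2/5z)y_n ⇒ h·k2=z(1+2/5z)y_n
  y_{n+1}/y_n = 1 + 7/15z + 8/15z(1+2/5z) = 1 + z + 16/75z²
  ⇒ R(z) = 1 + z + 16/75z².

Boundary: |R(x)|=1, x<0.
x=-0.3: |R|=0.7192
R=1: x+16/75x²=0 ⇒ x=−75/16=-4.6875; min R=1−1/(4·16/75)=-0.1719>−1
Confirm numerically:
  x=-3.894: |R|=0.34082 <1
  x=-2.485: |R|=0.16762 <1
  x=-2.153: |R|=0.16411 <1
  x=-4.840: |R|=1.15746 >1
  x=-4.821: |R|=1.13730 >1
So |R|<1 on (-4.6875, 0).

z∈(-4.6875,0).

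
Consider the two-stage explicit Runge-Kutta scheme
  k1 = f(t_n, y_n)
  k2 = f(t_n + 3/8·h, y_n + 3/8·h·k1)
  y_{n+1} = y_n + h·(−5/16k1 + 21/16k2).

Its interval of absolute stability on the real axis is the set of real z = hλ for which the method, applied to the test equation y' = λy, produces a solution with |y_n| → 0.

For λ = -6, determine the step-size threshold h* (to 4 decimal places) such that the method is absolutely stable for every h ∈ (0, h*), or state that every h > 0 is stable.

(-2.0317,0); λ=-6 ⇒ h* = (128/63)/6 = 0.3386.

Test eqn y'=λy, z=hλ:
  k1=λy_n ⇒ h·k1=z·y_n;  k2=λ(1+3/8z)y_n ⇒ h·k2=z(1+3/8z)y_n
  y_{n+1}/y_n = 1 − 5/16z + 21/16z(1+3/8z) = 1 + z + 63/128z²
  Hence R(z) = 1 + z + 63/128z².

Need |R(x)|<1, x<0.
x=-1.26: |R|=0.5214
R=1: x+63/128x²=0 ⇒ x=−128/63=-2.0317; min R=1−1/(4·63/128)=0.4921>−1
Confirm numerically:
  x=-1.924: |R|=0.89797 <1
  x=-1.879: |R|=0.85874 <1
  x=-1.576: |R|=0.64648 <1
  x=-1.485: |R|=0.60038 <1
  x=-2.197: |R|=1.17870 >1
  x=-2.181: |R|=1.16022 >1
  x=-2.147: |R|=1.12179 >1
So |R|<1 on (-2.0317, 0).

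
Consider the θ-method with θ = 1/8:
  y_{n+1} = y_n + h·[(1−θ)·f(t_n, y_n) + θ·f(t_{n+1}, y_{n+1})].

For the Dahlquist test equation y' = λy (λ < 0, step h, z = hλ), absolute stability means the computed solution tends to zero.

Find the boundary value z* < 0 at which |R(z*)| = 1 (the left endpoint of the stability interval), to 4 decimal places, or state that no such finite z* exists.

z* = -2.6667.

Set f=λy, z=hλ:
  y_{n+1} = y_n + z·[7/8·y_n + 1/8·y_{n+1}] ⇒ (1 − 1/8z)y_{n+1} = (1 + 7/8z)y_n
  ⇒ R(z) = (1 + 7/8z)/(1 − 1/8z).

Solve |R(x)|<1 on ℝ⁻.
x=-0.6: |R|=0.4419
R=−1: 1+7/8x = −1+1/8x ⇒ -3/4x=2 ⇒ x=2/(-3/4)=-2.6667
Confirm numerically:
  x=-2.071: |R|=0.64512 <1
  x=-1.801: |R|=0.47005 <1
  x=-1.709: |R|=0.40818 <1
  x=-1.683: |R|=0.39048 <1
  x=-3.089: |R|=1.22851 >1
  x=-2.773: |R|=1.05922 >1
So |R|<1 on (-2.6667, 0).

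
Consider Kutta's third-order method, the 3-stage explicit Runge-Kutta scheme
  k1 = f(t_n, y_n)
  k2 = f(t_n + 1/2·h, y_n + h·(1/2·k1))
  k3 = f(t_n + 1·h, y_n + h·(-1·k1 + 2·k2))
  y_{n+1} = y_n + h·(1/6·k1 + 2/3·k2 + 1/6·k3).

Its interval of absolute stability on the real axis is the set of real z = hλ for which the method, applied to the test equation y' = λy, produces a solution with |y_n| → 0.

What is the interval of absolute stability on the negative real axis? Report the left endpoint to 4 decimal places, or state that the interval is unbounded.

(-2.5127, 0).

Set f=λy, z=hλ:
  order 3, 3-stage ⇒ R(z)=1+z+z^2/2+z^3/6
  (e.g. R(-0.92)=0.37342, |R|=0.37342)

Find x<0 with |R(x)|<1.
x=-0.92: |R|=0.3734
|R(-2.5)|=0.9792 |R(-2.37)|=0.7802 |R(-1.87)|=0.2114
Bisect:
  x_lo=-3.2070 |R|=2.5619  x_hi=-0.1824 |R|=0.8332
  mid=-1.69471 |R|=0.06990 →hi
  mid=-2.45088 |R|=0.90113 →hi
  mid=-2.82896 |R|=1.60082 →lo
  mid=-2.63992 |R|=1.22167 →lo
  mid=-2.54540 |R|=1.05450 →lo
  mid=-2.49814 |R|=0.97614 →hi
  mid=-2.52177 |R|=1.01490 →lo
  mid=-2.50995 |R|=0.99541 →hi
  mid=-2.51586 |R|=1.00513 →lo
  ...
  [-2.51291,-2.51272] ⇒ x*=-2.5127
So |R|<1 on (-2.5127, 0).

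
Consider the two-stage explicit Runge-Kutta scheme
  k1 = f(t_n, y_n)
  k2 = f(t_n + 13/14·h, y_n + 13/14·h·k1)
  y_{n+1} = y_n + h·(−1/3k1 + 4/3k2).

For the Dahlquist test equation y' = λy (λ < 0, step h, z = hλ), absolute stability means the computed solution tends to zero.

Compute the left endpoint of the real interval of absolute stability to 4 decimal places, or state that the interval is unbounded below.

left endpoint -0.8077.

Set f=λy, z=hλ:
  k1=λy_n ⇒ h·k1=z·y_n;  k2=λ(1+13/14z)y_n ⇒ h·k2=z(1+13/14z)y_n
  y_{n+1}/y_n = 1 − 1/3z + 4/3z(1+13/14z) = 1 + z + 26/21z²
  ⇒ R(z) = 1 + z + 26/21z².

Find x<0 with |R(x)|<1.
x=-1.34: |R|=1.8831
R=1: x+26/21x²=0 ⇒ x=−21/26=-0.8077; min R=1−1/(4·26/21)=0.7981>−1
Confirm numerically:
  x=-0.747: |R|=0.94387 <1
  x=-0.447: |R|=0.80038 <1
  x=-0.399: |R|=0.79811 <1
  x=-1.350: |R|=1.90643 >1
  x=-0.986: |R|=1.21767 >1
  x=-0.949: |R|=1.16603 >1
Stable set (-0.8077, 0).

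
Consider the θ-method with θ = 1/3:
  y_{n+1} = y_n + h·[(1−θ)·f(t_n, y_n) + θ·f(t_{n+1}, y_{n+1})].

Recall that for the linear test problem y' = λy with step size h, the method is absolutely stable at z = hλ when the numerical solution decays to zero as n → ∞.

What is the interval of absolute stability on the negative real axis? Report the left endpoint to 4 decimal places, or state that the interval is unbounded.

On y'=λy, z=hλ:
  y_{n+1} = y_n + z·[2/3·y_n + 1/3·y_{n+1}] ⇒ (1 − 1/3z)y_{n+1} = (1 + 2/3z)y_n
  ⇒ R(z) = (1 + 2/3z)/(1 − 1/3z).

Need |R(x)|<1, x<0.
x=-1.56: |R|=0.0263
R=−1: 1+2/3x = −1+1/3x ⇒ -1/3x=2 ⇒ x=2/(-1/3)=-6.0000
Confirm numerically:
  x=-5.082: |R|=0.88641 <1
  x=-4.772: |R|=0.84200 <1
  x=-3.221: |R|=0.55329 <1
  x=-3.086: |R|=0.52120 <1
  x=-6.565: |R|=1.05907 >1
  x=-6.549: |R|=1.05749 >1
  x=-6.488: |R|=1.05143 >1
Stable set (-6.0000, 0).

(-6.0000, 0).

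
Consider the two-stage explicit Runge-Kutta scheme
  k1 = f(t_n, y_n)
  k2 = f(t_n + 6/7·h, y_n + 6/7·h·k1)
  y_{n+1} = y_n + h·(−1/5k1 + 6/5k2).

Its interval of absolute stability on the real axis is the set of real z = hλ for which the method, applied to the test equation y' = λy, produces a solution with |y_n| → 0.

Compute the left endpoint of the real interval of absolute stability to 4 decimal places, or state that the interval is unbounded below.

Test eqn y'=λy, z=hλ:
  k1=λy_n ⇒ h·k1=z·y_n;  k2=λ(1+6/7z)y_n ⇒ h·k2=z(1+6/7z)y_n
  y_{n+1}/y_n = 1 − 1/5z + 6/5z(1+6/7z) = 1 + z + 36/35z²
  ⇒ R(z) = 1 + z + 36/35z².

Boundary: |R(x)|=1, x<0.
x=-1.25: |R|=1.3571
R=1: x+36/35x²=0 ⇒ x=−35/36=-0.9722; min R=1−1/(4·36/35)=0.7569>−1
Confirm numerically:
  x=-0.934: |R|=0.96328 <1
  x=-0.527: |R|=0.75866 <1
  x=-0.511: |R|=0.75758 <1
  x=-1.523: |R|=1.86280 >1
  x=-1.323: |R|=1.47734 >1
  x=-1.083: |R|=1.12340 >1
Interval (-0.9722, 0).

z* = -0.9722.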